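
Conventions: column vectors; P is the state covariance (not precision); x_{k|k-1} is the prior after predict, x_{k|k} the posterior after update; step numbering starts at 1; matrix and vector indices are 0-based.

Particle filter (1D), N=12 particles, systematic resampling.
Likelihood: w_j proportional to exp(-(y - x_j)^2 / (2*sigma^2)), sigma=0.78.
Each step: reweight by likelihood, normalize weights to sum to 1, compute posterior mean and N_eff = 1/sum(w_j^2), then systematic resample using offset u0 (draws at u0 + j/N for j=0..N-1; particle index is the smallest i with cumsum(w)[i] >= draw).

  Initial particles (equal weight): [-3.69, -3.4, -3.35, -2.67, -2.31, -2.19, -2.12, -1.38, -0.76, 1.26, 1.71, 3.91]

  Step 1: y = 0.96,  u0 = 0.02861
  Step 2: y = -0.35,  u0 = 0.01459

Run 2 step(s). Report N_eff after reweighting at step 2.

step 1: w=[0.0000, 0.0000, 0.0000, 0.0000, 0.0001, 0.0002, 0.0002, 0.0067, 0.0530, 0.5597, 0.3796, 0.0005]  mean=1.3055  Neff=2.1728  idx=[8, 9, 9, 9, 9, 9, 9, 9, 10, 10, 10, 10]
step 2: w=[0.4773, 0.0651, 0.0651, 0.0651, 0.0651, 0.0651, 0.0651, 0.0651, 0.0168, 0.0168, 0.0168, 0.0168]  mean=0.3261  Neff=3.8674  idx=[0, 0, 0, 0, 0, 0, 1, 2, 4, 5, 6, 7]

N_eff = 3.8674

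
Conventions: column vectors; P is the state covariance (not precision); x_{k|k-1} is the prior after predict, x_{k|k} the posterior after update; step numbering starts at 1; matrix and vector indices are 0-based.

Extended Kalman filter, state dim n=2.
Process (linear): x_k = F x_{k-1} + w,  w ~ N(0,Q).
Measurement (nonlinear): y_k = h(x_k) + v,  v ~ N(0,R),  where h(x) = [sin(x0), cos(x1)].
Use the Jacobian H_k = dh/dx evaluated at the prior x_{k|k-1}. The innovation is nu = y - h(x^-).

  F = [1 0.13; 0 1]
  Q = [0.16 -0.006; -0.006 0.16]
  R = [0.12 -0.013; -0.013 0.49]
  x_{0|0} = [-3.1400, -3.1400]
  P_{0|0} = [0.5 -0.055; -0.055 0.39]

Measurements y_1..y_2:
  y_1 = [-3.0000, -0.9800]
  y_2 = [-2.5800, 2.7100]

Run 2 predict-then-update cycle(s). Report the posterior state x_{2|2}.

x_post = [-2.2337, -3.7160]

step 1: x^-=[-3.5482, -3.1400]  P^-=[0.6523 -0.0103; -0.0103 0.5500]  H_jac=[-0.9185 0.0000; 0.0000 0.0016]  S=[0.6703 -0.0130; -0.0130 0.4900]  K=[-0.8943 -0.0237; 0.0142 0.0022]  nu=[-3.3955, 0.0200]  x^+=[-0.5121, -3.1880]  P^+=[0.1165 -0.0018; -0.0018 0.5499]
step 2: x^-=[-0.9265, -3.1880]  P^-=[0.2853 0.0637; 0.0637 0.7099]  H_jac=[0.6006 0.0000; 0.0000 -0.0464]  S=[0.2229 -0.0148; -0.0148 0.4915]  K=[0.7699 0.0171; 0.1674 -0.0620]  nu=[-1.7805, 3.7089]  x^+=[-2.2337, -3.7160]  P^+=[0.1534 0.0348; 0.0348 0.7014]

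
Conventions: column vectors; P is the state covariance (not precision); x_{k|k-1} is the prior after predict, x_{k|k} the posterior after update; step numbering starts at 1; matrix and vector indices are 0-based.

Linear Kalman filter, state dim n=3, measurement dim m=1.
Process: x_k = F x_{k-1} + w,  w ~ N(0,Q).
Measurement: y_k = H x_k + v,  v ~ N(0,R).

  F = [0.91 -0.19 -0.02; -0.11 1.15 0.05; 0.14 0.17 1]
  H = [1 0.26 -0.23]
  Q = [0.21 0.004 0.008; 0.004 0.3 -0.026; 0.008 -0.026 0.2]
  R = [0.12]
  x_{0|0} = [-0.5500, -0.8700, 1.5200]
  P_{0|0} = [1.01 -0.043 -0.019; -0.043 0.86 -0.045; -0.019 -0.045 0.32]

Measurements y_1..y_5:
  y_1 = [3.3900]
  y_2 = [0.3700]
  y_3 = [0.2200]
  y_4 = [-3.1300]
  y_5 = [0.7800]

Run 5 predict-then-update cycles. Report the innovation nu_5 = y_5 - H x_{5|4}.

innov = [3.5495]

step 1: x^-=[-0.3656, -0.8640, 1.2951]  P^-=[1.0928 -0.3307 0.0885; -0.3307 1.4563 0.0863; 0.0885 0.0863 0.5420]  S=[1.1169]  K=[0.8832; 0.0252; -0.0123]  nu=[4.2781]  x^+=[3.4128, -0.7563, 1.2424]  P^+=[0.2216 -0.3555 0.1006; -0.3555 1.4556 0.0866; 0.1006 0.0866 0.5418]
step 2: x^-=[3.2245, -1.1830, 1.5916]  P^-=[0.5662 -0.7142 0.0074; -0.7142 2.3278 0.3217; 0.0074 0.3217 0.8289]  S=[0.4741]  K=[0.7989; -0.3860; -0.2102]  nu=[-2.1808]  x^+=[1.4822, -0.3413, 2.0500]  P^+=[0.2636 -0.5681 0.0870; -0.5681 2.2572 0.2832; 0.0870 0.2832 0.8080]
step 3: x^-=[1.3727, -0.4531, 2.1995]  P^-=[0.7055 -1.1278 -0.0961; -1.1278 3.4657 0.6899; -0.0961 0.6899 1.1720]  S=[0.4970]  K=[0.8740; -0.7754; -0.3748]  nu=[-0.5290]  x^+=[0.9104, -0.0429, 2.3978]  P^+=[0.3259 -0.7910 0.0667; -0.7910 3.1669 0.5454; 0.0667 0.5454 1.1021]
step 4: x^-=[0.7886, -0.0296, 2.5179]  P^-=[0.8699 -1.5805 -0.2211; -1.5805 4.7570 1.1557; -0.2211 1.1557 1.5665]  S=[0.5359]  K=[0.9512; -1.1373; -0.5242]  nu=[-3.3318]  x^+=[-2.3806, 3.7597, 4.2646]  P^+=[0.3849 -1.0007 0.0461; -1.0007 4.0638 0.8362; 0.0461 0.8362 1.4192]
step 5: x^-=[-2.9660, 4.7987, 4.5704]  P^-=[1.0268 -2.0171 -0.3507; -2.0171 6.0314 1.6550; -0.3507 1.6550 1.9938]  S=[0.5745]  K=[1.0148; -1.4440; -0.6596]  nu=[3.5495]  x^+=[0.6362, -0.3269, 2.2290]  P^+=[0.4351 -1.1752 0.0339; -1.1752 4.8335 1.1078; 0.0339 1.1078 1.7438]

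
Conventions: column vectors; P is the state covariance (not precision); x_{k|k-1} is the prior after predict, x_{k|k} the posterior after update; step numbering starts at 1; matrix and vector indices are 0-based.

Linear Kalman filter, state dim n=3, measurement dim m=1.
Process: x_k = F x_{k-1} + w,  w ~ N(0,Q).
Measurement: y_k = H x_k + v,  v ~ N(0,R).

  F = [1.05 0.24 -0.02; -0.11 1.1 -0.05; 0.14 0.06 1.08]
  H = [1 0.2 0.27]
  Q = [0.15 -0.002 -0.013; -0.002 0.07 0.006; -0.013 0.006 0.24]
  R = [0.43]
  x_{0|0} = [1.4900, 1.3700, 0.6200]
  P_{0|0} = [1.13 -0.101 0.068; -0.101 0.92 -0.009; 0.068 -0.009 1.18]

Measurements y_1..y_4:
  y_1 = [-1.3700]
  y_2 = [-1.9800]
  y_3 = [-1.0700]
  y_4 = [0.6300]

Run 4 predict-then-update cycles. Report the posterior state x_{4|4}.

x_post = [-0.1910, 2.1527, -0.8354]

step 1: x^-=[1.8809, 1.3121, 0.9604]  P^-=[1.3956 -0.0056 0.2057; -0.0056 1.2260 -0.0485; 0.2057 -0.0485 1.6595]  S=[2.0993]  K=[0.6907; 0.1079; 0.3068]  nu=[-3.7726]  x^+=[-0.7250, 0.9050, -0.1971]  P^+=[0.3940 -0.1620 -0.2392; -0.1620 1.2016 -0.1180; -0.2392 -0.1180 1.4619]
step 2: x^-=[-0.5401, 1.0851, -0.2601]  P^-=[0.5837 0.1043 -0.2860; 0.1043 1.5819 -0.1334; -0.2860 -0.1334 1.8669]  S=[1.0859]  K=[0.4856; 0.3542; 0.1762]  nu=[-1.5867]  x^+=[-1.3106, 0.5230, -0.5397]  P^+=[0.3276 -0.0825 -0.3789; -0.0825 1.4456 -0.2011; -0.3789 -0.2011 1.8331]
step 3: x^-=[-1.2398, 0.7464, -0.7349]  P^-=[0.5715 0.2764 -0.4721; 0.2764 1.8656 -0.2055; -0.4721 -0.2055 2.2478]  S=[1.0734]  K=[0.4651; 0.5535; 0.0873]  nu=[0.2190]  x^+=[-1.1380, 0.8676, -0.7158]  P^+=[0.3392 0.0001 -0.5157; 0.0001 1.5368 -0.2573; -0.5157 -0.2573 2.2396]
step 4: x^-=[-0.9723, 1.1154, -0.8804]  P^-=[0.6376 0.4016 -0.6391; 0.4016 1.9619 -0.2587; -0.6391 -0.2587 2.6751]  S=[1.1287]  K=[0.4832; 0.6416; 0.0278]  nu=[1.6169]  x^+=[-0.1910, 2.1527, -0.8354]  P^+=[0.3741 0.0517 -0.6543; 0.0517 1.4973 -0.2789; -0.6543 -0.2789 2.6743]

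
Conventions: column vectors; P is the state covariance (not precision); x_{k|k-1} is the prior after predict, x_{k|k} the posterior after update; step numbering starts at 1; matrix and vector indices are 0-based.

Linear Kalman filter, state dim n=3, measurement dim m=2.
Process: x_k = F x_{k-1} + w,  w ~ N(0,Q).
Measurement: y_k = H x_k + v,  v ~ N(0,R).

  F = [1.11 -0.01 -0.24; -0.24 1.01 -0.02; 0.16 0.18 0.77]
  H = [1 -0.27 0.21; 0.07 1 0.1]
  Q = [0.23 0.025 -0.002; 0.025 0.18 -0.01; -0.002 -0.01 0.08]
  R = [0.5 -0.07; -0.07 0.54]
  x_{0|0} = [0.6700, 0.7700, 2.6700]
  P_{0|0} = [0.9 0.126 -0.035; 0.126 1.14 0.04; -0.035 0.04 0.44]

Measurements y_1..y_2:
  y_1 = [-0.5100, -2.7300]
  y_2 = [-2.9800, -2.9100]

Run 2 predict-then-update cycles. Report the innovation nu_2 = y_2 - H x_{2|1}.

step 1: x^-=[0.0952, 0.5635, 2.3017]  P^-=[1.3804 -0.0935 0.0688; -0.0935 1.3319 0.2084; 0.0688 0.2084 0.4106]  S=[2.0514 -0.3701; -0.3701 1.9123]  K=[0.7183 0.1442; -0.0752 0.6894; 0.0748 0.1474]  nu=[-0.9364, -3.5303]  x^+=[-1.0866, -1.7999, 1.7112]  P^+=[0.3589 0.0064 -0.0388; 0.0064 0.3730 0.0405; -0.0388 0.0405 0.3657]
step 2: x^-=[-1.5988, -1.5914, 0.8198]  P^-=[0.7140 -0.0767 -0.0390; -0.0767 0.5763 0.0778; -0.0390 0.0778 0.3201]  S=[1.2864 -0.2343; -0.2343 1.1273]  K=[0.5819 0.0938; -0.0773 0.4973; 0.0238 0.1000]  nu=[-1.9830, -1.2887]  x^+=[-2.8737, -2.0790, 0.6437]  P^+=[0.2941 -0.0053 -0.0532; -0.0053 0.2718 0.0251; -0.0532 0.0251 0.3093]

innov = [-1.9830, -1.2887]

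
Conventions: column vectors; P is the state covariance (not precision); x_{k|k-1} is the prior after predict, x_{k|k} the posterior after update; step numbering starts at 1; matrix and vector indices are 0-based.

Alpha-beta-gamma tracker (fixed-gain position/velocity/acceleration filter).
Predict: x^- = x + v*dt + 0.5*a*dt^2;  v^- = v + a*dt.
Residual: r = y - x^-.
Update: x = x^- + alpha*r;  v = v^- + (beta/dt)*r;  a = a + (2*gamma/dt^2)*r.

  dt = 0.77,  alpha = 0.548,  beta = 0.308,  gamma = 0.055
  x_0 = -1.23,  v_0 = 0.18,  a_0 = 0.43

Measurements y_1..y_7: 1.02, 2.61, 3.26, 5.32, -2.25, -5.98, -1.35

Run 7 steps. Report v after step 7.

v_post = -4.4756

step 1: x_pred=-0.9639  r=1.9839  x^+=0.1233  v^+=1.3047  a^+=0.7981
step 2: x_pred=1.3645  r=1.2455  x^+=2.0470  v^+=2.4174  a^+=1.0292
step 3: x_pred=4.2135  r=-0.9535  x^+=3.6910  v^+=2.8285  a^+=0.8523
step 4: x_pred=6.1216  r=-0.8016  x^+=5.6823  v^+=3.1641  a^+=0.7035
step 5: x_pred=8.3272  r=-10.5772  x^+=2.5309  v^+=-0.5251  a^+=-1.2588
step 6: x_pred=1.7534  r=-7.7334  x^+=-2.4845  v^+=-4.5877  a^+=-2.6936
step 7: x_pred=-6.8156  r=5.4656  x^+=-3.8204  v^+=-4.4756  a^+=-1.6796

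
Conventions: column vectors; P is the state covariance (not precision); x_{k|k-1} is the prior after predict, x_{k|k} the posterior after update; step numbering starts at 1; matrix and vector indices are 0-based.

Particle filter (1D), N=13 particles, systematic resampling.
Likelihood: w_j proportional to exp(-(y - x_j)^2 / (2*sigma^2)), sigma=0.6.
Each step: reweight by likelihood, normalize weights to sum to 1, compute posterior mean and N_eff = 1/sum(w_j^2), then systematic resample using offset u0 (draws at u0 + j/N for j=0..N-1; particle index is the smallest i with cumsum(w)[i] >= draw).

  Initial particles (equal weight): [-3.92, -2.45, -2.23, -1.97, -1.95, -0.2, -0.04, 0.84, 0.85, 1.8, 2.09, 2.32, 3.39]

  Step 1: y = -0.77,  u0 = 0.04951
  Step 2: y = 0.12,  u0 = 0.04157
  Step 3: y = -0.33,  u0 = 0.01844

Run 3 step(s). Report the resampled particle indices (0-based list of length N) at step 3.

step 1: w=[0.0000, 0.0131, 0.0341, 0.0891, 0.0952, 0.4192, 0.3141, 0.0180, 0.0172, 0.0001, 0.0000, 0.0000, 0.0000]  mean=-0.5357  Neff=3.4089  idx=[3, 3, 4, 5, 5, 5, 5, 5, 6, 6, 6, 6, 7]
step 2: w=[0.0003, 0.0003, 0.0003, 0.0998, 0.0998, 0.0998, 0.0998, 0.0998, 0.1110, 0.1110, 0.1110, 0.1110, 0.0560]  mean=-0.0722  Neff=9.7793  idx=[3, 4, 4, 5, 6, 7, 8, 8, 9, 10, 10, 11, 12]
step 3: w=[0.0861, 0.0861, 0.0861, 0.0861, 0.0861, 0.0861, 0.0784, 0.0784, 0.0784, 0.0784, 0.0784, 0.0784, 0.0132]  mean=-0.1110  Neff=12.2694  idx=[0, 1, 2, 2, 3, 4, 5, 6, 7, 8, 9, 10, 11]

resampled_idx = [0, 1, 2, 2, 3, 4, 5, 6, 7, 8, 9, 10, 11]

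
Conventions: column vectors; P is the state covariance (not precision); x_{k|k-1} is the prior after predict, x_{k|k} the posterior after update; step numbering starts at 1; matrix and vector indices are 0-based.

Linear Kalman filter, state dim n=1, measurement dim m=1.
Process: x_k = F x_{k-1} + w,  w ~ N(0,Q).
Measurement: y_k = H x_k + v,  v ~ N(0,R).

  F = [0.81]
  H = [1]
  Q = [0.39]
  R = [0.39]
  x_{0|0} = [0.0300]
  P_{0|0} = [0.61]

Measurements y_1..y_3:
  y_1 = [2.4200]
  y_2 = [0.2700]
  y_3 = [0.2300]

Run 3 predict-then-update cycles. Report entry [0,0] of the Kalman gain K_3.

K[0,0] = 0.5811

step 1: x^-=[0.0243]  P^-=[0.7902]  S=[1.1802]  K=[0.6696]  nu=[2.3957]  x^+=[1.6283]  P^+=[0.2611]
step 2: x^-=[1.3190]  P^-=[0.5613]  S=[0.9513]  K=[0.5900]  nu=[-1.0490]  x^+=[0.7000]  P^+=[0.2301]
step 3: x^-=[0.5670]  P^-=[0.5410]  S=[0.9310]  K=[0.5811]  nu=[-0.3370]  x^+=[0.3712]  P^+=[0.2266]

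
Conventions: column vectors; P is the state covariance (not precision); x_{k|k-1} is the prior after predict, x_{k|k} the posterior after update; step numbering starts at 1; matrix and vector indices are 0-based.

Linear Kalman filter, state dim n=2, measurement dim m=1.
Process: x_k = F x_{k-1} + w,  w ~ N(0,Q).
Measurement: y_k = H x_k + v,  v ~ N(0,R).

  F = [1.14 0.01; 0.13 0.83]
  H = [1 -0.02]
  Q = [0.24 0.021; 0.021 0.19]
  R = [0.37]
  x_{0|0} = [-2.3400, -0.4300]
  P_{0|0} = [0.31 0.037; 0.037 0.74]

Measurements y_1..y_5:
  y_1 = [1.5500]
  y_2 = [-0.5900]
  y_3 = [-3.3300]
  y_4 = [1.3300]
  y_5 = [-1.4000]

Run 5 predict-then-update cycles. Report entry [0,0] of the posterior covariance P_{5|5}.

P_post[0,0] = 0.2182

step 1: x^-=[-2.6719, -0.6611]  P^-=[0.6438 0.1081; 0.1081 0.7130]  S=[1.0098]  K=[0.6354; 0.0930]  nu=[4.2087]  x^+=[0.0024, -0.2698]  P^+=[0.2361 0.0485; 0.0485 0.7043]
step 2: x^-=[0.0001, -0.2236]  P^-=[0.5480 0.1078; 0.1078 0.6896]  S=[0.9140]  K=[0.5972; 0.1028]  nu=[-0.5945]  x^+=[-0.3550, -0.2848]  P^+=[0.2220 0.0516; 0.0516 0.6800]
step 3: x^-=[-0.4075, -0.2825]  P^-=[0.5298 0.1085; 0.1085 0.6733]  S=[0.8957]  K=[0.5890; 0.1061]  nu=[-2.9281]  x^+=[-2.1323, -0.5931]  P^+=[0.2190 0.0525; 0.0525 0.6632]
step 4: x^-=[-2.4368, -0.7695]  P^-=[0.5259 0.1087; 0.1087 0.6619]  S=[0.8918]  K=[0.5872; 0.1071]  nu=[3.7514]  x^+=[-0.2338, -0.3678]  P^+=[0.2183 0.0526; 0.0526 0.6517]
step 5: x^-=[-0.2702, -0.3357]  P^-=[0.5250 0.1087; 0.1087 0.6540]  S=[0.8909]  K=[0.5868; 0.1073]  nu=[-1.1365]  x^+=[-0.9372, -0.4576]  P^+=[0.2182 0.0526; 0.0526 0.6438]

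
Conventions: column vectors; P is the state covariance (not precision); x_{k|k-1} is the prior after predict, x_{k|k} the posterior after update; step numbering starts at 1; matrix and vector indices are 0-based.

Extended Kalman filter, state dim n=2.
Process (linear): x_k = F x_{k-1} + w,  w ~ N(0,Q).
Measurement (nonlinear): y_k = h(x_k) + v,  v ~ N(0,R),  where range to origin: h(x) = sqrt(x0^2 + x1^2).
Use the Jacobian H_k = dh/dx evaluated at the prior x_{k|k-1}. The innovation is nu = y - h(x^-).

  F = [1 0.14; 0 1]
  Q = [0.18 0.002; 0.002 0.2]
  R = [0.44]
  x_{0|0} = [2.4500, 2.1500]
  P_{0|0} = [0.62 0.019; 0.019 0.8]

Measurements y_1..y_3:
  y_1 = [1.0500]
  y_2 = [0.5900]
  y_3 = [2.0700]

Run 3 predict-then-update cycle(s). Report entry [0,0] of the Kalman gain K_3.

K[0,0] = 0.4282

step 1: x^-=[2.7510, 2.1500]  P^-=[0.8210 0.1330; 0.1330 1.0000]  H_jac=[0.7879 0.6158]  S=[1.4579]  K=[0.4999; 0.4942]  nu=[-2.4415]  x^+=[1.5306, 0.9433]  P^+=[0.4567 -0.2272; -0.2272 0.6439]
step 2: x^-=[1.6626, 0.9433]  P^-=[0.5857 -0.1351; -0.1351 0.8439]  H_jac=[0.8698 0.4935]  S=[0.9726]  K=[0.4552; 0.3074]  nu=[-1.3216]  x^+=[1.0610, 0.5371]  P^+=[0.3841 -0.2711; -0.2711 0.7520]
step 3: x^-=[1.1362, 0.5371]  P^-=[0.5030 -0.1639; -0.1639 0.9520]  H_jac=[0.9041 0.4274]  S=[0.8983]  K=[0.4282; 0.2880]  nu=[0.8133]  x^+=[1.4844, 0.7713]  P^+=[0.3382 -0.2746; -0.2746 0.8775]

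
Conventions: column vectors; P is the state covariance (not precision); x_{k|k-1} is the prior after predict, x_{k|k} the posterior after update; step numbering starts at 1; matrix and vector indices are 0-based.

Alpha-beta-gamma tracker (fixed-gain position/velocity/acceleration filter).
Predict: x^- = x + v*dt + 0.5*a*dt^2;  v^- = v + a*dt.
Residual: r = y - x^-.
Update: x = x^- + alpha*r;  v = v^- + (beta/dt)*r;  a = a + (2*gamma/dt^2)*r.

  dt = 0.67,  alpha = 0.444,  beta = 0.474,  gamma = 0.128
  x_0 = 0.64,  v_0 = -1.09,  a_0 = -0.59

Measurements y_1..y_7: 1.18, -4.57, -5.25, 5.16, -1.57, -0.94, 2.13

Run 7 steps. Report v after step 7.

step 1: x_pred=-0.2227  r=1.4027  x^+=0.4001  v^+=-0.4929  a^+=0.2100
step 2: x_pred=0.1169  r=-4.6869  x^+=-1.9641  v^+=-3.6681  a^+=-2.4629
step 3: x_pred=-4.9745  r=-0.2755  x^+=-5.0968  v^+=-5.5132  a^+=-2.6201
step 4: x_pred=-9.3787  r=14.5387  x^+=-2.9235  v^+=3.0170  a^+=5.6711
step 5: x_pred=0.3707  r=-1.9407  x^+=-0.4910  v^+=5.4436  a^+=4.5644
step 6: x_pred=4.1808  r=-5.1208  x^+=1.9071  v^+=4.8790  a^+=1.6441
step 7: x_pred=5.5451  r=-3.4151  x^+=4.0288  v^+=3.5645  a^+=-0.3035

v_post = 3.5645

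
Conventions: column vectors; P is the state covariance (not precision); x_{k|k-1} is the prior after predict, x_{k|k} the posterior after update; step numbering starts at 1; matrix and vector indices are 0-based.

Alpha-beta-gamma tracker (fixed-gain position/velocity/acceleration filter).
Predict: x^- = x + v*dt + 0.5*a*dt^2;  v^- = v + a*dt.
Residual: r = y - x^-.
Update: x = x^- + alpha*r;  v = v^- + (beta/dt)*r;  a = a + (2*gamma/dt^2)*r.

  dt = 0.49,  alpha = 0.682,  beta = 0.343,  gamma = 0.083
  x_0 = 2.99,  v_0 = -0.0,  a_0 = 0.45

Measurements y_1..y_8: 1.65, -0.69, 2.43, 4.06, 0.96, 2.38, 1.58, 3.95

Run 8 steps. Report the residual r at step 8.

resid = 1.7917

step 1: x_pred=3.0440  r=-1.3940  x^+=2.0933  v^+=-0.7553  a^+=-0.5138
step 2: x_pred=1.6615  r=-2.3515  x^+=0.0578  v^+=-2.6531  a^+=-2.1396
step 3: x_pred=-1.4991  r=3.9291  x^+=1.1805  v^+=-0.9512  a^+=0.5769
step 4: x_pred=0.7837  r=3.2763  x^+=3.0181  v^+=1.6249  a^+=2.8421
step 5: x_pred=4.1555  r=-3.1955  x^+=1.9762  v^+=0.7806  a^+=0.6327
step 6: x_pred=2.4347  r=-0.0547  x^+=2.3974  v^+=1.0524  a^+=0.5949
step 7: x_pred=2.9845  r=-1.4045  x^+=2.0266  v^+=0.3608  a^+=-0.3761
step 8: x_pred=2.1583  r=1.7917  x^+=3.3802  v^+=1.4307  a^+=0.8627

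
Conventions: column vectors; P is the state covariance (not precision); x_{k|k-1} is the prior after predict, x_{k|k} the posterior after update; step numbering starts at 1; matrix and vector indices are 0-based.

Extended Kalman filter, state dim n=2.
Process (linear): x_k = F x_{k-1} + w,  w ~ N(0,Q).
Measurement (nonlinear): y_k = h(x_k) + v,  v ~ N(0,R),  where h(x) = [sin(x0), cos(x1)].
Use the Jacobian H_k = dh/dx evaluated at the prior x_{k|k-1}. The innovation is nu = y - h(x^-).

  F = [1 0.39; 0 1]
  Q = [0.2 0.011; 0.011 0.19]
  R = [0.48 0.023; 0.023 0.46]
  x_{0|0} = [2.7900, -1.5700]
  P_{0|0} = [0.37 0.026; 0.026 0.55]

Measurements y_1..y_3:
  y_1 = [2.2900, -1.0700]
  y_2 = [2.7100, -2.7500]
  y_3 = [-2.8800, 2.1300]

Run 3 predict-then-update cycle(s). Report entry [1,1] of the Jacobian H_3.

step 1: x^-=[2.1777, -1.5700]  P^-=[0.6739 0.2515; 0.2515 0.7400]  H_jac=[-0.5703 0.0000; 0.0000 1.0000]  S=[0.6992 -0.1204; -0.1204 1.2000]  K=[-0.5226 0.1571; -0.1007 0.6066]  nu=[1.4686, -1.0708]  x^+=[1.2419, -2.3673]  P^+=[0.4335 0.0603; 0.0603 0.2767]
step 2: x^-=[0.3186, -2.3673]  P^-=[0.7226 0.1792; 0.1792 0.4667]  H_jac=[0.9497 0.0000; 0.0000 0.6992]  S=[1.1317 0.1420; 0.1420 0.6882]  K=[0.5991 0.0585; 0.0933 0.4549]  nu=[2.3967, -2.0351]  x^+=[1.6354, -3.0696]  P^+=[0.3042 0.0582; 0.0582 0.3024]
step 3: x^-=[0.4383, -3.0696]  P^-=[0.5956 0.1871; 0.1871 0.4924]  H_jac=[0.9055 0.0000; 0.0000 0.0719]  S=[0.9683 0.0352; 0.0352 0.4625]  K=[0.5574 -0.0133; 0.1727 0.0634]  nu=[-3.3044, 3.1274]  x^+=[-1.4452, -3.4417]  P^+=[0.2951 0.0931; 0.0931 0.4609]

H_jac[1,1] = 0.0719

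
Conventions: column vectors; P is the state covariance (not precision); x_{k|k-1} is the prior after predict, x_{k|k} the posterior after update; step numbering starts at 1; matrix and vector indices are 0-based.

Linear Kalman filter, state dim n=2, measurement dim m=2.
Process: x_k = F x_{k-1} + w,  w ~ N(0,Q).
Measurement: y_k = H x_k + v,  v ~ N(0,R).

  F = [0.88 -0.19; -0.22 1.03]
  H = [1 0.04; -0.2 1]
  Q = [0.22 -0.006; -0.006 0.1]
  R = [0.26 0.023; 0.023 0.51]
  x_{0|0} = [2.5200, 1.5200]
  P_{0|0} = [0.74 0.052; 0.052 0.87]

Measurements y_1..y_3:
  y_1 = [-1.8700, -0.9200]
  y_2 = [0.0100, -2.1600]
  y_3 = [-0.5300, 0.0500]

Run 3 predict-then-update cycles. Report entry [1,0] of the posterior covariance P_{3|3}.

P_post[1,0] = -0.0098

step 1: x^-=[1.9288, 1.0112]  P^-=[0.8071 -0.2702; -0.2702 1.0352]  S=[1.0471 -0.3651; -0.3651 1.6856]  K=[0.7260 -0.0988; 0.0073 0.6478]  nu=[-3.8392, -1.5454]  x^+=[-0.7057, -0.0181]  P^+=[0.1863 0.0036; 0.0036 0.3313]
step 2: x^-=[-0.6175, 0.1366]  P^-=[0.3751 -0.1035; -0.1035 0.4588]  S=[0.6275 -0.1364; -0.1364 1.0253]  K=[0.5697 -0.0984; -0.0351 0.4631]  nu=[0.6221, -2.4201]  x^+=[-0.0251, -1.0059]  P^+=[0.1462 -0.0078; -0.0078 0.2338]
step 3: x^-=[0.1691, -1.0306]  P^-=[0.3443 -0.0875; -0.0875 0.3587]  S=[0.5978 -0.1183; -0.1183 0.9174]  K=[0.5503 -0.0994; -0.0423 0.4046]  nu=[-0.6578, 1.1144]  x^+=[-0.3038, -0.5519]  P^+=[0.1412 -0.0098; -0.0098 0.2034]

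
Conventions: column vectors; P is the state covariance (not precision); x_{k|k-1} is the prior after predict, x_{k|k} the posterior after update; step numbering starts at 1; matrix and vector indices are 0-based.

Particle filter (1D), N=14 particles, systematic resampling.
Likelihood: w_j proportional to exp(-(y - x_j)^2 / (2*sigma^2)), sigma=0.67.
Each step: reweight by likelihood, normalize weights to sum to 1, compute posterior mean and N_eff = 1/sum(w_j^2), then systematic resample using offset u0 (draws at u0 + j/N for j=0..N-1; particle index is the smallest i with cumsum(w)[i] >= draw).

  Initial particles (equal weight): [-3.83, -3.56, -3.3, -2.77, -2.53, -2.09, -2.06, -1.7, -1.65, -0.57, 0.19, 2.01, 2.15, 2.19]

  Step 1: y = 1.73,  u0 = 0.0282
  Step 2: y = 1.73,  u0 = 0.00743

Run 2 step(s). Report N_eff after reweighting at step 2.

step 1: w=[0.0000, 0.0000, 0.0000, 0.0000, 0.0000, 0.0000, 0.0000, 0.0000, 0.0000, 0.0011, 0.0274, 0.3522, 0.3158, 0.3036]  mean=2.0563  Neff=3.1579  idx=[10, 11, 11, 11, 11, 12, 12, 12, 12, 12, 13, 13, 13, 13]
step 2: w=[0.0065, 0.0833, 0.0833, 0.0833, 0.0833, 0.0747, 0.0747, 0.0747, 0.0747, 0.0747, 0.0718, 0.0718, 0.0718, 0.0718]  mean=2.1022  Neff=13.1128  idx=[1, 1, 2, 3, 4, 5, 6, 7, 8, 9, 10, 11, 12, 13]

N_eff = 13.1128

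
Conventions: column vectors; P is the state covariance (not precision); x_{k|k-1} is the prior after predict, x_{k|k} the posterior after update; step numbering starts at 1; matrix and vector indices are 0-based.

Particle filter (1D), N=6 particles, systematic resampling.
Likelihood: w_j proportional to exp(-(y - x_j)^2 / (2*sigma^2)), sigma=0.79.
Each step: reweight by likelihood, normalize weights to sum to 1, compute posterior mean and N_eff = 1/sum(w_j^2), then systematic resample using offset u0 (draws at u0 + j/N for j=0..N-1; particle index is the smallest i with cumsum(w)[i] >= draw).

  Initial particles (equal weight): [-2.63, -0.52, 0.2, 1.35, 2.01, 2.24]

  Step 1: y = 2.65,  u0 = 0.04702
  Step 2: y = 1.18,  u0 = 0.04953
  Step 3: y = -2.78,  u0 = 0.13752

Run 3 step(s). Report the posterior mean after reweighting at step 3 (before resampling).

post_mean = 1.3571

step 1: w=[0.0000, 0.0002, 0.0044, 0.1388, 0.3870, 0.4697]  mean=2.0181  Neff=2.5664  idx=[3, 4, 4, 5, 5, 5]
step 2: w=[0.2918, 0.1720, 0.1720, 0.1214, 0.1214, 0.1214]  mean=1.9012  Neff=5.3041  idx=[0, 0, 1, 2, 3, 5]
step 3: w=[0.4948, 0.4948, 0.0044, 0.0044, 0.0007, 0.0007]  mean=1.3571  Neff=2.0417  idx=[0, 0, 0, 1, 1, 1]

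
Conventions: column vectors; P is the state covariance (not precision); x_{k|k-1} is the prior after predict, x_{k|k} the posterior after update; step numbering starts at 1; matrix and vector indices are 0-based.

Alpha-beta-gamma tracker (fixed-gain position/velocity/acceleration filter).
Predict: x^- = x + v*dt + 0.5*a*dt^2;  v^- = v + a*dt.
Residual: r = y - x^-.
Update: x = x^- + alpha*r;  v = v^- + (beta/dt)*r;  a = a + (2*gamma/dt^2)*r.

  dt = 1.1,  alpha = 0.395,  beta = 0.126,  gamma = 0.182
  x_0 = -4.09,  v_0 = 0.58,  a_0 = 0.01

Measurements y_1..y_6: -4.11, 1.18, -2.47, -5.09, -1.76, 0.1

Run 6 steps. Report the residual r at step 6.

step 1: x_pred=-3.4459  r=-0.6641  x^+=-3.7082  v^+=0.5149  a^+=-0.1898
step 2: x_pred=-3.2566  r=4.4366  x^+=-1.5042  v^+=0.8144  a^+=1.1449
step 3: x_pred=0.0843  r=-2.5543  x^+=-0.9246  v^+=1.7812  a^+=0.3765
step 4: x_pred=1.2624  r=-6.3524  x^+=-1.2468  v^+=1.4677  a^+=-1.5345
step 5: x_pred=-0.5607  r=-1.1993  x^+=-1.0344  v^+=-0.3577  a^+=-1.8953
step 6: x_pred=-2.5745  r=2.6745  x^+=-1.5181  v^+=-2.1361  a^+=-1.0907

resid = 2.6745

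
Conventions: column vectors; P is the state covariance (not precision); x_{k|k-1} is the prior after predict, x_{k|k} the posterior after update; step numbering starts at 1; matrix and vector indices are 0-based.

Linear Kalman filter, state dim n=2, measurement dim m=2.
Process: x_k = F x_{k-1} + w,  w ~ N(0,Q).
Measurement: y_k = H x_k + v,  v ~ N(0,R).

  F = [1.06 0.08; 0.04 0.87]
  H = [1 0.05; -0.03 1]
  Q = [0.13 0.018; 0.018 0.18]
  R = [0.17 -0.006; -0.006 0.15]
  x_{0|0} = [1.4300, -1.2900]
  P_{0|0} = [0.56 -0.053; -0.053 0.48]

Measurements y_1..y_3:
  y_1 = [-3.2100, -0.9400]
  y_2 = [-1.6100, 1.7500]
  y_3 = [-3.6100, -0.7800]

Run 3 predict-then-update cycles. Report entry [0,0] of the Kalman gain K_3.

K[0,0] = 0.5929

step 1: x^-=[1.4126, -1.0651]  P^-=[0.7533 0.0261; 0.0261 0.5405]  S=[0.9273 0.0245; 0.0245 0.6896]  K=[0.8144 -0.0238; 0.0367 0.7813]  nu=[-4.5693, 0.1675]  x^+=[-2.3128, -1.1018]  P^+=[0.1388 -0.0043; -0.0043 0.1169]
step 2: x^-=[-2.5397, -1.0510]  P^-=[0.2860 0.0280; 0.0280 0.2684]  S=[0.4595 0.0268; 0.0268 0.4169]  K=[0.6251 0.0064; 0.0530 0.6382]  nu=[0.9823, 2.7248]  x^+=[-1.9081, 0.7401]  P^+=[0.1062 0.0004; 0.0004 0.0954]
step 3: x^-=[-1.9634, 0.5675]  P^-=[0.2500 0.0295; 0.0295 0.2524]  S=[0.4236 0.0286; 0.0286 0.4009]  K=[0.5929 0.0126; 0.0574 0.6234]  nu=[-1.6750, -1.4064]  x^+=[-2.9742, -0.4054]  P^+=[0.1006 0.0014; 0.0014 0.0932]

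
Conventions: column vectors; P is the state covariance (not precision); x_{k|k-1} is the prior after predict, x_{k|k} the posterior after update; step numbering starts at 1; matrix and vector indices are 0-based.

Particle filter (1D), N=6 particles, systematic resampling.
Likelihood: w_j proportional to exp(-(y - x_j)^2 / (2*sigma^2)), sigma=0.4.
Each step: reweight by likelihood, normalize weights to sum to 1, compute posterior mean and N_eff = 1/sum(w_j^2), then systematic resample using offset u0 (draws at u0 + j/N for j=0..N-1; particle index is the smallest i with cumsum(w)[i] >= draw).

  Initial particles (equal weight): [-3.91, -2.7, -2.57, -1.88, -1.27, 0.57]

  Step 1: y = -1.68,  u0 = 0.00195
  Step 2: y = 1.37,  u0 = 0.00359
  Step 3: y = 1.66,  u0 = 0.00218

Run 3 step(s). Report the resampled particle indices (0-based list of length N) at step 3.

resampled_idx = [0, 1, 2, 3, 4, 5]

step 1: w=[0.0000, 0.0243, 0.0527, 0.5527, 0.3704, 0.0000]  mean=-1.7103  Neff=2.2422  idx=[1, 3, 3, 3, 4, 4]
step 2: w=[0.0000, 0.0000, 0.0000, 0.0000, 0.5000, 0.5000]  mean=-1.2700  Neff=2.0001  idx=[4, 4, 4, 5, 5, 5]
step 3: w=[0.1667, 0.1667, 0.1667, 0.1667, 0.1667, 0.1667]  mean=-1.2700  Neff=6.0000  idx=[0, 1, 2, 3, 4, 5]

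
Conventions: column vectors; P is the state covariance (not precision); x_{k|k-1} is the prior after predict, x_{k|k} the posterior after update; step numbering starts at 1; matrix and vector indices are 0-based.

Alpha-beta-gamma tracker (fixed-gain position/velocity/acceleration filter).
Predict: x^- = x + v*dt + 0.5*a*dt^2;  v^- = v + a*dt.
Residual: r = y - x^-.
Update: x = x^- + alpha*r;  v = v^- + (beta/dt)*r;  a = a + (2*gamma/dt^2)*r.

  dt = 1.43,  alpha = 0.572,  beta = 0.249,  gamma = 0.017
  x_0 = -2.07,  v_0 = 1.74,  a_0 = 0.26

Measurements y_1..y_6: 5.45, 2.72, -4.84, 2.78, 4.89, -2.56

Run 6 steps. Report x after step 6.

step 1: x_pred=0.6840  r=4.7660  x^+=3.4102  v^+=2.9417  a^+=0.3392
step 2: x_pred=7.9636  r=-5.2436  x^+=4.9643  v^+=2.5137  a^+=0.2521
step 3: x_pred=8.8166  r=-13.6566  x^+=1.0050  v^+=0.4962  a^+=0.0250
step 4: x_pred=1.7402  r=1.0398  x^+=2.3350  v^+=0.7130  a^+=0.0423
step 5: x_pred=3.3978  r=1.4922  x^+=4.2513  v^+=1.0333  a^+=0.0671
step 6: x_pred=5.7976  r=-8.3576  x^+=1.0170  v^+=-0.3260  a^+=-0.0719

x_post = 1.0170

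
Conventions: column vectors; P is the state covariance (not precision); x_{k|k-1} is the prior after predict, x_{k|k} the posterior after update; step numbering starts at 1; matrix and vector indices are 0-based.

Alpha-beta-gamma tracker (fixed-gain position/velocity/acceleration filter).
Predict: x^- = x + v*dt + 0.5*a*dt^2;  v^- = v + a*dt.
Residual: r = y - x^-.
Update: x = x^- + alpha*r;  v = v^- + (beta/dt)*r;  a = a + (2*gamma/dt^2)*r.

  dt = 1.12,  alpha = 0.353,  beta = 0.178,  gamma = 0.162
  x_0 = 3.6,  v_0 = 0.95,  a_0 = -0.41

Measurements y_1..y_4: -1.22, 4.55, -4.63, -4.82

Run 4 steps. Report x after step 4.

x_post = -6.3506

step 1: x_pred=4.4068  r=-5.6268  x^+=2.4206  v^+=-0.4035  a^+=-1.8634
step 2: x_pred=0.8000  r=3.7500  x^+=2.1237  v^+=-1.8944  a^+=-0.8948
step 3: x_pred=-0.5592  r=-4.0708  x^+=-1.9962  v^+=-3.5436  a^+=-1.9462
step 4: x_pred=-7.1857  r=2.3657  x^+=-6.3506  v^+=-5.3473  a^+=-1.3352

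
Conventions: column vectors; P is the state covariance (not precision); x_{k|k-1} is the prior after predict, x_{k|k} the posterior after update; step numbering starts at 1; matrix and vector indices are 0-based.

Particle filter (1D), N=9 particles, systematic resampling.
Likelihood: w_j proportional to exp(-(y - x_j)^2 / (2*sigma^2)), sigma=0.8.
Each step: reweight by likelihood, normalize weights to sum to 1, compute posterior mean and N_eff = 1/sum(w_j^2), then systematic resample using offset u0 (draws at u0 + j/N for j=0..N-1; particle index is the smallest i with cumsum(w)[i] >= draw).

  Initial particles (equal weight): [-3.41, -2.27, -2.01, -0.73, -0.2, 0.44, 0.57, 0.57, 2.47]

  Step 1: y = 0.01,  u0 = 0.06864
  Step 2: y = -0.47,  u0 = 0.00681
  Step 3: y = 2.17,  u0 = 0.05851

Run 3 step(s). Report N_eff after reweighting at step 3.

N_eff = 3.7822

step 1: w=[0.0000, 0.0042, 0.0100, 0.1584, 0.2347, 0.2103, 0.1901, 0.1901, 0.0021]  mean=0.1223  Neff=5.0812  idx=[3, 4, 4, 4, 5, 6, 6, 7, 7]
step 2: w=[0.1575, 0.1568, 0.1568, 0.1568, 0.0869, 0.0713, 0.0713, 0.0713, 0.0713]  mean=-0.0082  Neff=7.9085  idx=[0, 0, 1, 2, 2, 3, 4, 5, 7]
step 3: w=[0.0033, 0.0033, 0.0296, 0.0296, 0.0296, 0.0296, 0.2299, 0.3225, 0.3225]  mean=0.4403  Neff=3.7822  idx=[3, 6, 6, 7, 7, 7, 8, 8, 8]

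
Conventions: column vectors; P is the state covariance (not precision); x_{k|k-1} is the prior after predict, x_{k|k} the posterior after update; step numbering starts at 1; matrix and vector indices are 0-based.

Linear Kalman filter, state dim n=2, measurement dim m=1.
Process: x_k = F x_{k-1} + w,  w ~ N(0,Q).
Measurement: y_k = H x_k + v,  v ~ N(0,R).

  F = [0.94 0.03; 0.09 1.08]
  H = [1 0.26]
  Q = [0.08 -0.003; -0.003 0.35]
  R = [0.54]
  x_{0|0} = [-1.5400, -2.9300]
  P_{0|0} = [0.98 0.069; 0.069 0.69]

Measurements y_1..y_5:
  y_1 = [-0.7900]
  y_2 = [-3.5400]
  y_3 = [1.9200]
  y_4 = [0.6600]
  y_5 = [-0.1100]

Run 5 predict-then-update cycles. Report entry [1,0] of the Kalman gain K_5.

K[1,0] = 0.6115

step 1: x^-=[-1.5355, -3.3030]  P^-=[0.9504 0.1725; 0.1725 1.1762]  S=[1.6596]  K=[0.5997; 0.2882]  nu=[1.6043]  x^+=[-0.5734, -2.8407]  P^+=[0.3536 -0.1143; -0.1143 1.0383]
step 2: x^-=[-0.6242, -3.1195]  P^-=[0.3869 -0.0558; -0.0558 1.5417]  S=[1.0021]  K=[0.3716; 0.3443]  nu=[-2.1047]  x^+=[-1.4063, -3.8442]  P^+=[0.2485 -0.1840; -0.1840 1.4229]
step 3: x^-=[-1.4373, -4.2783]  P^-=[0.2905 -0.1232; -0.1232 1.9760]  S=[0.9000]  K=[0.2872; 0.4339]  nu=[4.4696]  x^+=[-0.1537, -2.3387]  P^+=[0.2163 -0.2354; -0.2354 1.8065]
step 4: x^-=[-0.2147, -2.5397]  P^-=[0.2594 -0.1657; -0.1657 2.4131]  S=[0.8764]  K=[0.2469; 0.5268]  nu=[1.5350]  x^+=[0.1643, -1.7311]  P^+=[0.2060 -0.2797; -0.2797 2.1699]
step 5: x^-=[0.1025, -1.8548]  P^-=[0.2482 -0.2000; -0.2000 2.8283]  S=[0.8754]  K=[0.2242; 0.6115]  nu=[0.2698]  x^+=[0.1630, -1.6898]  P^+=[0.2042 -0.3200; -0.3200 2.5009]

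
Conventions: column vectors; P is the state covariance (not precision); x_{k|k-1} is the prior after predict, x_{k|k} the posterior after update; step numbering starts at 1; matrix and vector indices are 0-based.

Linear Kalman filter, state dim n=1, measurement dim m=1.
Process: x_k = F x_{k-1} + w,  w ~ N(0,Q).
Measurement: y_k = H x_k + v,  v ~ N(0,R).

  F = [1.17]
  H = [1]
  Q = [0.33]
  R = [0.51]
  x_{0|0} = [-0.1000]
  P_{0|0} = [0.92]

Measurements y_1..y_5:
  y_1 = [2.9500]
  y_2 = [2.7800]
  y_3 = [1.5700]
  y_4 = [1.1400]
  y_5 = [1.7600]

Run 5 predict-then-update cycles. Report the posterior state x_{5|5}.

step 1: x^-=[-0.1170]  P^-=[1.5894]  S=[2.0994]  K=[0.7571]  nu=[3.0670]  x^+=[2.2049]  P^+=[0.3861]
step 2: x^-=[2.5798]  P^-=[0.8585]  S=[1.3685]  K=[0.6273]  nu=[0.2002]  x^+=[2.7054]  P^+=[0.3199]
step 3: x^-=[3.1653]  P^-=[0.7680]  S=[1.2780]  K=[0.6009]  nu=[-1.5953]  x^+=[2.2066]  P^+=[0.3065]
step 4: x^-=[2.5818]  P^-=[0.7495]  S=[1.2595]  K=[0.5951]  nu=[-1.4418]  x^+=[1.7238]  P^+=[0.3035]
step 5: x^-=[2.0168]  P^-=[0.7455]  S=[1.2555]  K=[0.5938]  nu=[-0.2568]  x^+=[1.8643]  P^+=[0.3028]

x_post = [1.8643]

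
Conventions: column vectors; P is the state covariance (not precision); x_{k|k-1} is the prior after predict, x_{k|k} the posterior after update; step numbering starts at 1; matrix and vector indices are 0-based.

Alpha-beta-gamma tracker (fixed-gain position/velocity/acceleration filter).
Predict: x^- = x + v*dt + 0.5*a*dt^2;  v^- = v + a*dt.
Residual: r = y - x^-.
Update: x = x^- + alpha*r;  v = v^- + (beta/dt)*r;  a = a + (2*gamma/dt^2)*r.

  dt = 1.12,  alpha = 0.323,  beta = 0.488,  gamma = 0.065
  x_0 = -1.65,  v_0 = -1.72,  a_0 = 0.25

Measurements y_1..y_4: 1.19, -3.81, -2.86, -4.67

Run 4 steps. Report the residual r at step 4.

resid = -2.8753

step 1: x_pred=-3.4196  r=4.6096  x^+=-1.9307  v^+=0.5685  a^+=0.7277
step 2: x_pred=-0.8376  r=-2.9724  x^+=-1.7977  v^+=0.0884  a^+=0.4197
step 3: x_pred=-1.4355  r=-1.4245  x^+=-1.8956  v^+=-0.0623  a^+=0.2720
step 4: x_pred=-1.7947  r=-2.8753  x^+=-2.7234  v^+=-1.0104  a^+=-0.0259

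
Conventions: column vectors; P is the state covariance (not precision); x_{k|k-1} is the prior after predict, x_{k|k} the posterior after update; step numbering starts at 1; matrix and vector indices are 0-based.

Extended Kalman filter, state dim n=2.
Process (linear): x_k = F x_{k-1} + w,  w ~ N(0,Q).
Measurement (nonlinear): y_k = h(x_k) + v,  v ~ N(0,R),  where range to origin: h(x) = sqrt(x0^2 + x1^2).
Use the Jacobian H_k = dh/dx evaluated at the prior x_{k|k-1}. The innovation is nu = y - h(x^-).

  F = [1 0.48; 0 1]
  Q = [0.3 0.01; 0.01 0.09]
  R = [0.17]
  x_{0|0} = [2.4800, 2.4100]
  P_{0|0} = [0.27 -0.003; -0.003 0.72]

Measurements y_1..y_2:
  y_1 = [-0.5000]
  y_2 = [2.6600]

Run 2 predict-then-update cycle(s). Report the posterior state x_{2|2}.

step 1: x^-=[3.6368, 2.4100]  P^-=[0.7330 0.3526; 0.3526 0.8100]  H_jac=[0.8336 0.5524]  S=[1.2512]  K=[0.6440; 0.5925]  nu=[-4.8628]  x^+=[0.5051, -0.4713]  P^+=[0.2141 -0.1248; -0.1248 0.3707]
step 2: x^-=[0.2789, -0.4713]  P^-=[0.4796 0.0631; 0.0631 0.4607]  H_jac=[0.5093 -0.8606]  S=[0.5803]  K=[0.3273; -0.6279]  nu=[2.1124]  x^+=[0.9703, -1.7976]  P^+=[0.4175 0.1824; 0.1824 0.2319]

x_post = [0.9703, -1.7976]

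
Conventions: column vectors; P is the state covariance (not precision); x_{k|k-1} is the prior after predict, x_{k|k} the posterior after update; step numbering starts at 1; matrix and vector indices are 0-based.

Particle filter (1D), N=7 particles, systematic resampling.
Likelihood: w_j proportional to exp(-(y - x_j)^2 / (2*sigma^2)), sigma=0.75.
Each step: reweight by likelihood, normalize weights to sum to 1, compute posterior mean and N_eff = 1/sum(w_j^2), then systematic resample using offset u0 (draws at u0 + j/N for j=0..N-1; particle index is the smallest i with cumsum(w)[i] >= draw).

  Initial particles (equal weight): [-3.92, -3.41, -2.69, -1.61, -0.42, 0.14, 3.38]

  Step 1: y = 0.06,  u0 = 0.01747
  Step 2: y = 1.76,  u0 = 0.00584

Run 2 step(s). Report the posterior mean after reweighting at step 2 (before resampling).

post_mean = 0.0664

step 1: w=[0.0000, 0.0000, 0.0006, 0.0443, 0.4302, 0.5249, 0.0000]  mean=-0.1801  Neff=2.1620  idx=[3, 4, 4, 4, 5, 5, 5]
step 2: w=[0.0001, 0.0437, 0.0437, 0.0437, 0.2896, 0.2896, 0.2896]  mean=0.0664  Neff=3.8858  idx=[1, 4, 4, 5, 5, 6, 6]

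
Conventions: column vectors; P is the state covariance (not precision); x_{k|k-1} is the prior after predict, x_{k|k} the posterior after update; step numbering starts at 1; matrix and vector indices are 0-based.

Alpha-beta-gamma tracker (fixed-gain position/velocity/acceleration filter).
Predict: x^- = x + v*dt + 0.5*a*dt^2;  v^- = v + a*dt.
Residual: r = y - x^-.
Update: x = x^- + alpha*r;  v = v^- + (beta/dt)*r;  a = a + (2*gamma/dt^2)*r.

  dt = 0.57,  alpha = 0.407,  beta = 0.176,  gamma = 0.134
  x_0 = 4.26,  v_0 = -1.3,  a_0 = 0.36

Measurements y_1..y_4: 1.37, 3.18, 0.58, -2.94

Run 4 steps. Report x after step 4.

step 1: x_pred=3.5775  r=-2.2075  x^+=2.6790  v^+=-1.7764  a^+=-1.4609
step 2: x_pred=1.4292  r=1.7508  x^+=2.1418  v^+=-2.0685  a^+=-0.0167
step 3: x_pred=0.9600  r=-0.3800  x^+=0.8053  v^+=-2.1953  a^+=-0.3301
step 4: x_pred=-0.4996  r=-2.4404  x^+=-1.4929  v^+=-3.1370  a^+=-2.3431

x_post = -1.4929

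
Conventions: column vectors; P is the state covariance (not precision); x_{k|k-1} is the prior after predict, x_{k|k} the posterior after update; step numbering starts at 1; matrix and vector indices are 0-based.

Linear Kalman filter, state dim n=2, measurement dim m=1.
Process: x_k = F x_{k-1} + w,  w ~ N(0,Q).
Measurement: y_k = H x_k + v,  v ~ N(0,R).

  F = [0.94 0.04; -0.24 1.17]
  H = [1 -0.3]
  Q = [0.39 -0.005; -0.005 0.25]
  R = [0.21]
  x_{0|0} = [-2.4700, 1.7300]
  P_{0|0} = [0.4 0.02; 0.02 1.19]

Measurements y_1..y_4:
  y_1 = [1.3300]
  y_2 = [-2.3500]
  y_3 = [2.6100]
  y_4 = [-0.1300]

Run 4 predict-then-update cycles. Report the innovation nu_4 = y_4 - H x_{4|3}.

step 1: x^-=[-2.2526, 2.6169]  P^-=[0.7468 -0.0177; -0.0177 1.8908]  S=[1.1377]  K=[0.6612; -0.5142]  nu=[4.3677]  x^+=[0.6351, 0.3711]  P^+=[0.2495 0.3690; 0.3690 1.5900]
step 2: x^-=[0.6118, 0.2817]  P^-=[0.6408 0.4154; 0.4154 2.2337]  S=[0.8026]  K=[0.6431; -0.3173]  nu=[-2.8773]  x^+=[-1.2387, 1.1948]  P^+=[0.3088 0.5792; 0.5792 2.1529]
step 3: x^-=[-1.1166, 1.6952]  P^-=[0.7099 0.6575; 0.6575 2.8896]  S=[0.7854]  K=[0.6527; -0.2665]  nu=[4.2351]  x^+=[1.6476, 0.5665]  P^+=[0.3753 0.7942; 0.7942 2.8338]
step 4: x^-=[1.5714, 0.2674]  P^-=[0.7859 0.9087; 0.9087 3.7048]  S=[0.7841]  K=[0.6546; -0.2585]  nu=[-1.6212]  x^+=[0.5101, 0.6865]  P^+=[0.4499 1.0414; 1.0414 3.6524]

innov = [-1.6212]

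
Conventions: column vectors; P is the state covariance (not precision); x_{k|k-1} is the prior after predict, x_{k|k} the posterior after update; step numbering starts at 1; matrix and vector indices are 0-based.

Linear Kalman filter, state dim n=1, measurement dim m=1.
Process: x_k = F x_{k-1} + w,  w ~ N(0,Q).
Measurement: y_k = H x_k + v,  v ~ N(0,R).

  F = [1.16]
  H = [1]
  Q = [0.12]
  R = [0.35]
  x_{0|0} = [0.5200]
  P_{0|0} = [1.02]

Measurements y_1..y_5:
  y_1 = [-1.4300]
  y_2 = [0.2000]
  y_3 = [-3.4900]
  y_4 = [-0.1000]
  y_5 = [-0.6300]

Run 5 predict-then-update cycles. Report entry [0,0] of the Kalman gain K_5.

K[0,0] = 0.5085

step 1: x^-=[0.6032]  P^-=[1.4925]  S=[1.8425]  K=[0.8100]  nu=[-2.0332]  x^+=[-1.0438]  P^+=[0.2835]
step 2: x^-=[-1.2108]  P^-=[0.5015]  S=[0.8515]  K=[0.5890]  nu=[1.4108]  x^+=[-0.3799]  P^+=[0.2061]
step 3: x^-=[-0.4407]  P^-=[0.3974]  S=[0.7474]  K=[0.5317]  nu=[-3.0493]  x^+=[-2.0620]  P^+=[0.1861]
step 4: x^-=[-2.3919]  P^-=[0.3704]  S=[0.7204]  K=[0.5142]  nu=[2.2919]  x^+=[-1.2135]  P^+=[0.1800]
step 5: x^-=[-1.4076]  P^-=[0.3622]  S=[0.7122]  K=[0.5085]  nu=[0.7776]  x^+=[-1.0122]  P^+=[0.1780]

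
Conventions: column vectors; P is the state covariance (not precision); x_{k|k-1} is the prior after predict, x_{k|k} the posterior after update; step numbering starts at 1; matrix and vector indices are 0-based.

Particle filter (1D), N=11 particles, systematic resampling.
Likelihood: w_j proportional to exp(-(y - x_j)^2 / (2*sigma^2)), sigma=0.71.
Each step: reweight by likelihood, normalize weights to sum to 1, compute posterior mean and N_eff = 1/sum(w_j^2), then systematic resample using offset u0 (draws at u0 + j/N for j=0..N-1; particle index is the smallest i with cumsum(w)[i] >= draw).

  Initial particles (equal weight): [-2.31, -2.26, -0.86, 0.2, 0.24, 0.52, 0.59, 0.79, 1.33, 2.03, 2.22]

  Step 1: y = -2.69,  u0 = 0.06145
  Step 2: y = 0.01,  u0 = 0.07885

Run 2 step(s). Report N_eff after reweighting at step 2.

step 1: w=[0.4993, 0.4796, 0.0208, 0.0001, 0.0001, 0.0000, 0.0000, 0.0000, 0.0000, 0.0000, 0.0000]  mean=-2.2551  Neff=2.0844  idx=[0, 0, 0, 0, 0, 1, 1, 1, 1, 1, 1]
step 2: w=[0.0798, 0.0798, 0.0798, 0.0798, 0.0798, 0.1002, 0.1002, 0.1002, 0.1002, 0.1002, 0.1002]  mean=-2.2799  Neff=10.8644  idx=[0, 2, 3, 4, 5, 6, 7, 8, 9, 9, 10]

N_eff = 10.8644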